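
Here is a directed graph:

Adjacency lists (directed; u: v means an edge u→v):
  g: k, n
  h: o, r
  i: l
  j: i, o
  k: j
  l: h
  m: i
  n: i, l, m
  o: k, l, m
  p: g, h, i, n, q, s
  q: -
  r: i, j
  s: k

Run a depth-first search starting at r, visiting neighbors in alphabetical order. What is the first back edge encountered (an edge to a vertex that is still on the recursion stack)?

j->i

DFS from r (visiting neighbors in alphabetical order); mark gray on enter, black on exit:
r gray
  i gray
    l gray
      h gray
        o gray
          k gray
            j gray
              j→i: i is gray → back edge
First back edge: j → i.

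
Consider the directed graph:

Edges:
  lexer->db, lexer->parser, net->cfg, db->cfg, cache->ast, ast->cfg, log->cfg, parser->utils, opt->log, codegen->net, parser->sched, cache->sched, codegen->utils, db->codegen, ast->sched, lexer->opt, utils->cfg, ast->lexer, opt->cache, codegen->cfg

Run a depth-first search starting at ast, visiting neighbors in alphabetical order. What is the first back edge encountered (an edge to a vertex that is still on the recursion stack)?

cache->ast

DFS from ast (visiting neighbors in alphabetical order); mark gray on enter, black on exit:
ast gray
  cfg gray
  cfg black
  lexer gray
    db gray
      db→cfg: cfg black — skip
      codegen gray
        codegen→cfg: cfg black — skip
        net gray
          net→cfg: cfg black — skip
        net black
        utils gray
          utils→cfg: cfg black — skip
        utils black
      codegen black
    db black
    opt gray
      cache gray
        cache→ast: ast is gray → back edge
First back edge: cache → ast.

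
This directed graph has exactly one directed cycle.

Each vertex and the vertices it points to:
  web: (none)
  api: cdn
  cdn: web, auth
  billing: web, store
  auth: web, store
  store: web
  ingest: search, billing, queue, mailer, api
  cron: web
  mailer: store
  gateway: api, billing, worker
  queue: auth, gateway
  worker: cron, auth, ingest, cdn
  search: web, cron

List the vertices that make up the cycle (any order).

queue, ingest, worker, gateway

DFS with gray/black marking from ingest:
ingest gray
  search gray
    web gray
    web black
    cron gray
      cron→web: web black — skip
    cron black
  search black
  billing gray
    billing→web: web black — skip
    store gray
      store→web: web black — skip
    store black
  billing black
  queue gray
    auth gray
      auth→web: web black — skip
      auth→store: store black — skip
    auth black
    gateway gray
      api gray
        cdn gray
          cdn→web: web black — skip
          cdn→auth: auth black — skip
        cdn black
      api black
      gateway→billing: billing black — skip
      worker gray
        worker→cron: cron black — skip
        worker→auth: auth black — skip
        worker→ingest: ingest is gray → back edge
Back edge closes the cycle ingest → queue → gateway → worker → ingest; its vertices are {queue, ingest, worker, gateway}.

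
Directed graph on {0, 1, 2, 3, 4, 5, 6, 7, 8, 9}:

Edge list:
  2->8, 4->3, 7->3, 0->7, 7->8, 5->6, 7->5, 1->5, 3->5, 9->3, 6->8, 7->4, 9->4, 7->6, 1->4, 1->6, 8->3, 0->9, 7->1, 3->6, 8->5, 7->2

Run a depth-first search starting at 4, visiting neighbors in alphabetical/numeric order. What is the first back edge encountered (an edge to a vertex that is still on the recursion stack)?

8→3

DFS from 4 (visiting neighbors in alphabetical/numeric order); mark gray on enter, black on exit:
4 gray
  3 gray
    5 gray
      6 gray
        8 gray
          8→3: 3 is gray → back edge
First back edge: 8 → 3.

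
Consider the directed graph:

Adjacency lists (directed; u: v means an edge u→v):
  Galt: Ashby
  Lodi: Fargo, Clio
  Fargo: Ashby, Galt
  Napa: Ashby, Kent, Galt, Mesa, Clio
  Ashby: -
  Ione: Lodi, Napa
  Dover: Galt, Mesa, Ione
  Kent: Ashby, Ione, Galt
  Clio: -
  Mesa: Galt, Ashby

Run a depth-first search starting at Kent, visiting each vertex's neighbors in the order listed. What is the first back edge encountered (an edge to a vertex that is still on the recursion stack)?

DFS from Kent (visiting each vertex's neighbors in the order listed); mark gray on enter, black on exit:
Kent gray
  Ashby gray
  Ashby black
  Ione gray
    Lodi gray
      Fargo gray
        Fargo→Ashby: Ashby black — skip
        Galt gray
          Galt→Ashby: Ashby black — skip
        Galt black
      Fargo black
      Clio gray
      Clio black
    Lodi black
    Napa gray
      Napa→Ashby: Ashby black — skip
      Napa→Kent: Kent is gray → back edge
First back edge: Napa → Kent.

Napa->Kent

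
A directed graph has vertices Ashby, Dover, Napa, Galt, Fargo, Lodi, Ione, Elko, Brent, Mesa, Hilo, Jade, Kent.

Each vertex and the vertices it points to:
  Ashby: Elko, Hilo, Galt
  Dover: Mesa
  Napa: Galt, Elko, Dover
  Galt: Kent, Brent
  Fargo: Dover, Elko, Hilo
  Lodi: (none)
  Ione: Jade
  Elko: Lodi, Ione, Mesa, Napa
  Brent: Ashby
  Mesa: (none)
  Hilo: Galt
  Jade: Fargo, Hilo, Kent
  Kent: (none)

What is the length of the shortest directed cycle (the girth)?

For each vertex v, BFS finds the shortest path from v back to v.
The shortest such closed walk is Elko → Napa → Elko, length 2.

2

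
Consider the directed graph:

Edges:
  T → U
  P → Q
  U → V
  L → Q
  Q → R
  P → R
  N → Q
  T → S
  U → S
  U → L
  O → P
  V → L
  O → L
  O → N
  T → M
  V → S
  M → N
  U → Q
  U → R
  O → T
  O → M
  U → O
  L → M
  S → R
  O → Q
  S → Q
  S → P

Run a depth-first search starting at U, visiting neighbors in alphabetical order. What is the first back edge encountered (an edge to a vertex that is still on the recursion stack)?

DFS from U (visiting neighbors in alphabetical order); mark gray on enter, black on exit:
U gray
  L gray
    M gray
      N gray
        Q gray
          R gray
          R black
        Q black
      N black
    M black
    L→Q: Q black — skip
  L black
  O gray
    O→L: L black — skip
    O→M: M black — skip
    O→N: N black — skip
    P gray
      P→Q: Q black — skip
      P→R: R black — skip
    P black
    O→Q: Q black — skip
    T gray
      T→M: M black — skip
      S gray
        S→P: P black — skip
        S→Q: Q black — skip
        S→R: R black — skip
      S black
      T→U: U is gray → back edge
First back edge: T → U.

T->U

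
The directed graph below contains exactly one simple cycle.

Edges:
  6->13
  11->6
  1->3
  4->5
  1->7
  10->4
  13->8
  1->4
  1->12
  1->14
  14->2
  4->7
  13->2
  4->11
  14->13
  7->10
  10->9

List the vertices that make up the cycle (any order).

4, 7, 10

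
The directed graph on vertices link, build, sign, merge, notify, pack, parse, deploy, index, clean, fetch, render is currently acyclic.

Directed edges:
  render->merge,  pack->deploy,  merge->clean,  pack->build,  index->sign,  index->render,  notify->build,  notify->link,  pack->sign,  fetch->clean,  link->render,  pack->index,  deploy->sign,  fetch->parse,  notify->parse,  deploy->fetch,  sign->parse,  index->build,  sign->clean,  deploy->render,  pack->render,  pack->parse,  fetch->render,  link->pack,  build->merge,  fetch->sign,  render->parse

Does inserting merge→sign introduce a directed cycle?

No

Adding merge→sign creates a cycle iff sign can already reach merge.
Explore from sign: no path reaches merge. The graph stays acyclic.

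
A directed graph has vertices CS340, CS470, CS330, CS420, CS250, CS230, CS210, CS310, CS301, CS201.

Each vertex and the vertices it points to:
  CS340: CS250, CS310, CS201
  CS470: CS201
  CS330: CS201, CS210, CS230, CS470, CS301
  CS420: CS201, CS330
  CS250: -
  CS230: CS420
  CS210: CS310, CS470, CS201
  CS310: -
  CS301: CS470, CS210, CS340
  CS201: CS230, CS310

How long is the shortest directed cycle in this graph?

3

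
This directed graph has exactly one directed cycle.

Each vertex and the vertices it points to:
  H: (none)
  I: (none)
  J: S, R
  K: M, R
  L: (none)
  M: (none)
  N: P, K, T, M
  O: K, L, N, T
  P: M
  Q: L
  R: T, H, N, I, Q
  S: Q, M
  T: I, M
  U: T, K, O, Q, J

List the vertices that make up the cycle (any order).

DFS with gray/black marking from K:
K gray
  M gray
  M black
  R gray
    T gray
      I gray
      I black
      T→M: M black — skip
    T black
    H gray
    H black
    N gray
      P gray
        P→M: M black — skip
      P black
      N→K: K is gray → back edge
Back edge closes the cycle K → R → N → K; its vertices are {K, N, R}.

K, N, R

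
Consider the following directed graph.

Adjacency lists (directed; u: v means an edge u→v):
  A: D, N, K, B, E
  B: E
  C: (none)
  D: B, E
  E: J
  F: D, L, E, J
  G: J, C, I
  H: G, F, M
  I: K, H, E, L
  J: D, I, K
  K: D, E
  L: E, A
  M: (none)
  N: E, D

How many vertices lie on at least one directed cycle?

A vertex is on a directed cycle iff it belongs to a strongly connected component of size ≥ 2 (or has a self-loop).
The vertices on cycles are {A, B, D, E, F, G, H, I, J, K, L, N} — 12 in total.

12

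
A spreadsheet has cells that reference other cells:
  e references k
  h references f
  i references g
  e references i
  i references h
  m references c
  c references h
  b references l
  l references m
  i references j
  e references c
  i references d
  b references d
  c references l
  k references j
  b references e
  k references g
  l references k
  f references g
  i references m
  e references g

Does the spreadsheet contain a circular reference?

Yes

DFS with white/gray/black marking, starting from m:
m gray
  c gray
    h gray
      f gray
        g gray
        g black
      f black
    h black
    l gray
      l→m: m is gray → back edge
Back edge found, so a cycle exists: m → c → l → m.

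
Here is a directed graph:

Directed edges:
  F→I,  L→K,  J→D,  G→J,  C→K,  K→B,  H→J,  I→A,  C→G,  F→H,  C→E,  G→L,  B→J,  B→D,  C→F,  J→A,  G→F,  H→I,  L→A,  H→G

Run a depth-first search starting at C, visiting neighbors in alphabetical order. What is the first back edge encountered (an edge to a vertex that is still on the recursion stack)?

G→F

DFS from C (visiting neighbors in alphabetical order); mark gray on enter, black on exit:
C gray
  E gray
  E black
  F gray
    H gray
      G gray
        G→F: F is gray → back edge
First back edge: G → F.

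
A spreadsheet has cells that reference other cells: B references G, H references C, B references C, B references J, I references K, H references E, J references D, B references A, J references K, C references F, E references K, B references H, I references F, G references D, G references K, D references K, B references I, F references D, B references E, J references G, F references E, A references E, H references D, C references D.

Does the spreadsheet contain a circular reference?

No

DFS with white/gray/black marking, starting from A:
A gray
  E gray
    K gray
    K black
  E black
A black
B gray
  G gray
    D gray
      D→K: K black — skip
    D black
    G→K: K black — skip
  G black
  I gray
    I→K: K black — skip
    F gray
      F→E: E black — skip
      F→D: D black — skip
    F black
  I black
  J gray
    J→D: D black — skip
    J→K: K black — skip
    J→G: G black — skip
  J black
  C gray
    C→D: D black — skip
    C→F: F black — skip
  C black
  B→E: E black — skip
  B→A: A black — skip
  H gray
    H→D: D black — skip
    H→E: E black — skip
    H→C: C black — skip
  H black
B black
Every edge goes to a white or black vertex — no back edge, so the graph is acyclic.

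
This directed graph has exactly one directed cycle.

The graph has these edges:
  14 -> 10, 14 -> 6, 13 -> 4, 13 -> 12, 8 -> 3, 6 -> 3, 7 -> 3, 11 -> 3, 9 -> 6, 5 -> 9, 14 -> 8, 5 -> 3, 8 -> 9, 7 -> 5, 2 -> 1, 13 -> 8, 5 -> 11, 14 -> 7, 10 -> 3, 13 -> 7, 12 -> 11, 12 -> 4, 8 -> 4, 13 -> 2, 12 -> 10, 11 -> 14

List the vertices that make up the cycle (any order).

DFS with gray/black marking from 11:
11 gray
  14 gray
    8 gray
      9 gray
        6 gray
          3 gray
          3 black
        6 black
      9 black
      8→3: 3 black — skip
      4 gray
      4 black
    8 black
    7 gray
      5 gray
        5→3: 3 black — skip
        5→11: 11 is gray → back edge
Back edge closes the cycle 11 → 14 → 7 → 5 → 11; its vertices are {5, 7, 11, 14}.

5, 7, 11, 14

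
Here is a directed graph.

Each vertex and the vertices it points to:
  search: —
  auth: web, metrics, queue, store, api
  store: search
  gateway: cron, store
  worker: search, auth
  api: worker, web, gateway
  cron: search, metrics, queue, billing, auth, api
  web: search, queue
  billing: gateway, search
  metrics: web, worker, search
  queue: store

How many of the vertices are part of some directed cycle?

7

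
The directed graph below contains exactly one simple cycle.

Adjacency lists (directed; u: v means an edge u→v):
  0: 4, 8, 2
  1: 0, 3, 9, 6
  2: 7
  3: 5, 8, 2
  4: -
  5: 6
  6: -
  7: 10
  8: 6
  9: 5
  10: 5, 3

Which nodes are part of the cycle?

2, 3, 7, 10

DFS with gray/black marking from 3:
3 gray
  5 gray
    6 gray
    6 black
  5 black
  8 gray
    8→6: 6 black — skip
  8 black
  2 gray
    7 gray
      10 gray
        10→5: 5 black — skip
        10→3: 3 is gray → back edge
Back edge closes the cycle 3 → 2 → 7 → 10 → 3; its vertices are {2, 3, 7, 10}.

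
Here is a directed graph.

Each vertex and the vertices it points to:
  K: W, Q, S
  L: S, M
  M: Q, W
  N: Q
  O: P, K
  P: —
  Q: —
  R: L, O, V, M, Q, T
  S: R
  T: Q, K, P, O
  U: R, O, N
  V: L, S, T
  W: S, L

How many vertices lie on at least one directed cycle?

A vertex is on a directed cycle iff it belongs to a strongly connected component of size ≥ 2 (or has a self-loop).
The vertices on cycles are {K, L, M, O, R, S, T, V, W} — 9 in total.

9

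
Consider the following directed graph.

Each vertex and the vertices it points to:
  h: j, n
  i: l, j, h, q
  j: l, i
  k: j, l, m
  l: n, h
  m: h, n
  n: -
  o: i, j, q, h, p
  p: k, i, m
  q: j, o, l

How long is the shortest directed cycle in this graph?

For each vertex v, BFS finds the shortest path from v back to v.
The shortest such closed walk is o → q → o, length 2.

2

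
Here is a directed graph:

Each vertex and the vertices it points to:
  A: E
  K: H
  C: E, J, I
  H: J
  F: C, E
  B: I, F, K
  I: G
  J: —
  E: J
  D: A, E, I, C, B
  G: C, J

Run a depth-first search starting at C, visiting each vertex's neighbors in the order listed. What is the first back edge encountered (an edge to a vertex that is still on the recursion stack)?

DFS from C (visiting each vertex's neighbors in the order listed); mark gray on enter, black on exit:
C gray
  E gray
    J gray
    J black
  E black
  C→J: J black — skip
  I gray
    G gray
      G→C: C is gray → back edge
First back edge: G → C.

G->C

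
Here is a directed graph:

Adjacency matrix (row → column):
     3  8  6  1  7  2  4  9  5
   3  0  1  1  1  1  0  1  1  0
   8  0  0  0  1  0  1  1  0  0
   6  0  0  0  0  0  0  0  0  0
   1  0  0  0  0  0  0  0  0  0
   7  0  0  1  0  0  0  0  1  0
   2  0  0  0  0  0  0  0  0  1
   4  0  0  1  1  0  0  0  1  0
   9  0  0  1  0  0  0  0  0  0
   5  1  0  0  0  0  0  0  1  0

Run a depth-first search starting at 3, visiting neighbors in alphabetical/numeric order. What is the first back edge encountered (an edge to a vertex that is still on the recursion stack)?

5→3

DFS from 3 (visiting neighbors in alphabetical/numeric order); mark gray on enter, black on exit:
3 gray
  1 gray
  1 black
  4 gray
    4→1: 1 black — skip
    6 gray
    6 black
    9 gray
      9→6: 6 black — skip
    9 black
  4 black
  3→6: 6 black — skip
  7 gray
    7→6: 6 black — skip
    7→9: 9 black — skip
  7 black
  8 gray
    8→1: 1 black — skip
    2 gray
      5 gray
        5→3: 3 is gray → back edge
First back edge: 5 → 3.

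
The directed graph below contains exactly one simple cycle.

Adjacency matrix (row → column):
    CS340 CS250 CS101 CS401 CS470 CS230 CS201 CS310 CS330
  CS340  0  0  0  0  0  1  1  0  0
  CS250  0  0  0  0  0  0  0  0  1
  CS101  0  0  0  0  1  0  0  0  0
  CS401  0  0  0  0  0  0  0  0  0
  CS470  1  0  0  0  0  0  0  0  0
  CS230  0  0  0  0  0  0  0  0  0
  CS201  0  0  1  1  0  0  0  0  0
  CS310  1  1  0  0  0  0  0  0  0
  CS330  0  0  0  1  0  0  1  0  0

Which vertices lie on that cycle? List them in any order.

CS101, CS201, CS340, CS470

DFS with gray/black marking from CS340:
CS340 gray
  CS230 gray
  CS230 black
  CS201 gray
    CS401 gray
    CS401 black
    CS101 gray
      CS470 gray
        CS470→CS340: CS340 is gray → back edge
Back edge closes the cycle CS340 → CS201 → CS101 → CS470 → CS340; its vertices are {CS101, CS201, CS340, CS470}.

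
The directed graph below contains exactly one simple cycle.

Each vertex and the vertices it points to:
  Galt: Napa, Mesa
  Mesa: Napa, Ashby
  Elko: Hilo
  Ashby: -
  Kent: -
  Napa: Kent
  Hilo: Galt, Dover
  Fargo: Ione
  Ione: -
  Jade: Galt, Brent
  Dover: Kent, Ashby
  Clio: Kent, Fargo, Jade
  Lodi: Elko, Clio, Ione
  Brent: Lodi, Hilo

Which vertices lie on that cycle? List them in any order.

DFS with gray/black marking from Brent:
Brent gray
  Lodi gray
    Elko gray
      Hilo gray
        Galt gray
          Napa gray
            Kent gray
            Kent black
          Napa black
          Mesa gray
            Mesa→Napa: Napa black — skip
            Ashby gray
            Ashby black
          Mesa black
        Galt black
        Dover gray
          Dover→Kent: Kent black — skip
          Dover→Ashby: Ashby black — skip
        Dover black
      Hilo black
    Elko black
    Clio gray
      Clio→Kent: Kent black — skip
      Fargo gray
        Ione gray
        Ione black
      Fargo black
      Jade gray
        Jade→Galt: Galt black — skip
        Jade→Brent: Brent is gray → back edge
Back edge closes the cycle Brent → Lodi → Clio → Jade → Brent; its vertices are {Clio, Jade, Lodi, Brent}.

Clio, Jade, Lodi, Brent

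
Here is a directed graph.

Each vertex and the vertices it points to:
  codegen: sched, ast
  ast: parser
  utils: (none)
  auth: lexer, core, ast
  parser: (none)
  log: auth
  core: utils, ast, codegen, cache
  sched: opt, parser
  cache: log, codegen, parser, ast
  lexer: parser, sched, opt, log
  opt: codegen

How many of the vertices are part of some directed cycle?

8

A vertex is on a directed cycle iff it belongs to a strongly connected component of size ≥ 2 (or has a self-loop).
The vertices on cycles are {log, opt, auth, core, cache, lexer, sched, codegen} — 8 in total.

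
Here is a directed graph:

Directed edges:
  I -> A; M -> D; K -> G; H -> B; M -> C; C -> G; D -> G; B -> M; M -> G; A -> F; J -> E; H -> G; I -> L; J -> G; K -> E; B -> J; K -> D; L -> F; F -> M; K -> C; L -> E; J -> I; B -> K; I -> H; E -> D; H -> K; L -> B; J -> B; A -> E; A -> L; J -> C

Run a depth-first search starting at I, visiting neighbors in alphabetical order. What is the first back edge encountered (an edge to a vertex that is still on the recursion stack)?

DFS from I (visiting neighbors in alphabetical order); mark gray on enter, black on exit:
I gray
  A gray
    E gray
      D gray
        G gray
        G black
      D black
    E black
    F gray
      M gray
        C gray
          C→G: G black — skip
        C black
        M→D: D black — skip
        M→G: G black — skip
      M black
    F black
    L gray
      B gray
        J gray
          J→B: B is gray → back edge
First back edge: J → B.

J->B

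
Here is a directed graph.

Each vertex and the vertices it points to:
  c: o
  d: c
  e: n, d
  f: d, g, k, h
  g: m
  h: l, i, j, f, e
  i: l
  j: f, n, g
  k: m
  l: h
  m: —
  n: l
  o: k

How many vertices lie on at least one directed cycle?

A vertex is on a directed cycle iff it belongs to a strongly connected component of size ≥ 2 (or has a self-loop).
The vertices on cycles are {e, f, h, i, j, l, n} — 7 in total.

7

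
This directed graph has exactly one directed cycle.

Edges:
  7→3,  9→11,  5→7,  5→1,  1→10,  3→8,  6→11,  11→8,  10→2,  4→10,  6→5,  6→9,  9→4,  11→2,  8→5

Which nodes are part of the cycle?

3, 5, 7, 8

DFS with gray/black marking from 5:
5 gray
  1 gray
    10 gray
      2 gray
      2 black
    10 black
  1 black
  7 gray
    3 gray
      8 gray
        8→5: 5 is gray → back edge
Back edge closes the cycle 5 → 7 → 3 → 8 → 5; its vertices are {3, 5, 7, 8}.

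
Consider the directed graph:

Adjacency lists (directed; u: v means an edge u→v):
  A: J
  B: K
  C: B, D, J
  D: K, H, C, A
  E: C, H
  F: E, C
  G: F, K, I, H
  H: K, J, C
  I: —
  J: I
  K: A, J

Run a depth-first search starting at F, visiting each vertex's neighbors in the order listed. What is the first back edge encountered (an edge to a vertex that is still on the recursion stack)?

H→C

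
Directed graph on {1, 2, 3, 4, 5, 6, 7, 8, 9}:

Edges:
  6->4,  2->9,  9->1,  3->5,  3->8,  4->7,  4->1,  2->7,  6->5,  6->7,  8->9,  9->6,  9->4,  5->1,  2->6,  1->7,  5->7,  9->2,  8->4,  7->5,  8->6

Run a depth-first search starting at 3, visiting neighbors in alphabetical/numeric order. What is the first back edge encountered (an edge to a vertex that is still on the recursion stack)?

7→5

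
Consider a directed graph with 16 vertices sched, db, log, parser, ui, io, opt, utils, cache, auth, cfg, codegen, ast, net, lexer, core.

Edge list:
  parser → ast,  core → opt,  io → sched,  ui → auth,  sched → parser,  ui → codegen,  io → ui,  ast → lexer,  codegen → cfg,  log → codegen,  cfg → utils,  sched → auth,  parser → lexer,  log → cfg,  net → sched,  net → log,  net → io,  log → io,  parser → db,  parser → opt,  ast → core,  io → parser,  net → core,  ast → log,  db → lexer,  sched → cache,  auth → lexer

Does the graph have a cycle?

Yes

DFS with white/gray/black marking, starting from cfg:
cfg gray
  utils gray
  utils black
cfg black
sched gray
  parser gray
    opt gray
    opt black
    lexer gray
    lexer black
    ast gray
      ast→lexer: lexer black — skip
      core gray
        core→opt: opt black — skip
      core black
      log gray
        io gray
          io→parser: parser is gray → back edge
Back edge found, so a cycle exists: parser → ast → log → io → parser.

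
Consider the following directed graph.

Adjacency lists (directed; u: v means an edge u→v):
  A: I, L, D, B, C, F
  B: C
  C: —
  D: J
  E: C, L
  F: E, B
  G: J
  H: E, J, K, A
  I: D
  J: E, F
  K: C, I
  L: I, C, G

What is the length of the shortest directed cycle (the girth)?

4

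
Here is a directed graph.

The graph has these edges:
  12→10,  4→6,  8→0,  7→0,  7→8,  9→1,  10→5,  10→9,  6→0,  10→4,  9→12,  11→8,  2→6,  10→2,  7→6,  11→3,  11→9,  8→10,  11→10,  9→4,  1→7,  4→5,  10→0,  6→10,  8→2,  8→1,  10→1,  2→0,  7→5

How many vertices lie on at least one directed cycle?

A vertex is on a directed cycle iff it belongs to a strongly connected component of size ≥ 2 (or has a self-loop).
The vertices on cycles are {1, 2, 4, 6, 7, 8, 9, 10, 12} — 9 in total.

9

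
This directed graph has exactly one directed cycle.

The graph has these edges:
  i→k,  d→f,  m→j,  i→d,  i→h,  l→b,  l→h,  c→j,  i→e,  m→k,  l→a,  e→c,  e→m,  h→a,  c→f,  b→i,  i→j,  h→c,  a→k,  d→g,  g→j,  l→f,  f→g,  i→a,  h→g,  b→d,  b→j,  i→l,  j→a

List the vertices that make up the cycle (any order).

DFS with gray/black marking from i:
i gray
  j gray
    a gray
      k gray
      k black
    a black
  j black
  e gray
    m gray
      m→j: j black — skip
      m→k: k black — skip
    m black
    c gray
      f gray
        g gray
          g→j: j black — skip
        g black
      f black
      c→j: j black — skip
    c black
  e black
  l gray
    l→a: a black — skip
    h gray
      h→c: c black — skip
      h→a: a black — skip
      h→g: g black — skip
    h black
    b gray
      b→j: j black — skip
      d gray
        d→f: f black — skip
        d→g: g black — skip
      d black
      b→i: i is gray → back edge
Back edge closes the cycle i → l → b → i; its vertices are {b, i, l}.

b, i, l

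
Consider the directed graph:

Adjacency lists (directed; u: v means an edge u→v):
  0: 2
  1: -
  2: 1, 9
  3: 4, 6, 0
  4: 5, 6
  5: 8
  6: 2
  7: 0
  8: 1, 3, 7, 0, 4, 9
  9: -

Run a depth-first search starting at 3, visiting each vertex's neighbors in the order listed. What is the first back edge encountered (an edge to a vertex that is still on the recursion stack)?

DFS from 3 (visiting each vertex's neighbors in the order listed); mark gray on enter, black on exit:
3 gray
  4 gray
    5 gray
      8 gray
        1 gray
        1 black
        8→3: 3 is gray → back edge
First back edge: 8 → 3.

8->3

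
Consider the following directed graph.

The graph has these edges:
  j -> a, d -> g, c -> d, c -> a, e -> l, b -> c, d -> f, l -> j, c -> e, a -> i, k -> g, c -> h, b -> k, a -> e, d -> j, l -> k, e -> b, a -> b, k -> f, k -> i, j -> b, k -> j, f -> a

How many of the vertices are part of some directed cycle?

A vertex is on a directed cycle iff it belongs to a strongly connected component of size ≥ 2 (or has a self-loop).
The vertices on cycles are {a, b, c, d, e, f, j, k, l} — 9 in total.

9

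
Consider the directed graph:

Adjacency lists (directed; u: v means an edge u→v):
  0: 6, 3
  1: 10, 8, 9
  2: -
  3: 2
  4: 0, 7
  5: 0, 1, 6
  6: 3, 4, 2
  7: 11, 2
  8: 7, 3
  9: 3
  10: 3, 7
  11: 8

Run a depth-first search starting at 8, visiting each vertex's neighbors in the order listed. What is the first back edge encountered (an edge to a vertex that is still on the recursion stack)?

DFS from 8 (visiting each vertex's neighbors in the order listed); mark gray on enter, black on exit:
8 gray
  7 gray
    11 gray
      11→8: 8 is gray → back edge
First back edge: 11 → 8.

11->8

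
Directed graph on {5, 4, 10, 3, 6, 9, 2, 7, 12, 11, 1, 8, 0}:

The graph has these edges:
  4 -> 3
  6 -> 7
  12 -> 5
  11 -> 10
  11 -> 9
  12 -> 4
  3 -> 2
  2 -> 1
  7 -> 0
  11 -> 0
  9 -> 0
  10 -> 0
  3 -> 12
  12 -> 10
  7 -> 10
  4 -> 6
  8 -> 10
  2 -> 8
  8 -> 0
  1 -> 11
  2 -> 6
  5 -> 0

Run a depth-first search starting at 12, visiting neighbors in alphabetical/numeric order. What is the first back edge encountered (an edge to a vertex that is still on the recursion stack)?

DFS from 12 (visiting neighbors in alphabetical/numeric order); mark gray on enter, black on exit:
12 gray
  4 gray
    3 gray
      2 gray
        1 gray
          11 gray
            0 gray
            0 black
            9 gray
              9→0: 0 black — skip
            9 black
            10 gray
              10→0: 0 black — skip
            10 black
          11 black
        1 black
        6 gray
          7 gray
            7→0: 0 black — skip
            7→10: 10 black — skip
          7 black
        6 black
        8 gray
          8→0: 0 black — skip
          8→10: 10 black — skip
        8 black
      2 black
      3→12: 12 is gray → back edge
First back edge: 3 → 12.

3->12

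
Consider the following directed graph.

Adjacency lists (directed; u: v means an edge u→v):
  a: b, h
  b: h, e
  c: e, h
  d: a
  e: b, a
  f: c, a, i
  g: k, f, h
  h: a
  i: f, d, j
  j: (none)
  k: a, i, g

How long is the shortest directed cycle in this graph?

For each vertex v, BFS finds the shortest path from v back to v.
The shortest such closed walk is g → k → g, length 2.

2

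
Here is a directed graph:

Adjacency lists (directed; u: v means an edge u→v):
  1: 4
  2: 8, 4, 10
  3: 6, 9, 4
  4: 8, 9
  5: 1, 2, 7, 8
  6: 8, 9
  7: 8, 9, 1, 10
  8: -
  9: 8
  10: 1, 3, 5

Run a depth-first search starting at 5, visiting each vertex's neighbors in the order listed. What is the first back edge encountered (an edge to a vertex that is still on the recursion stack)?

DFS from 5 (visiting each vertex's neighbors in the order listed); mark gray on enter, black on exit:
5 gray
  1 gray
    4 gray
      8 gray
      8 black
      9 gray
        9→8: 8 black — skip
      9 black
    4 black
  1 black
  2 gray
    2→8: 8 black — skip
    2→4: 4 black — skip
    10 gray
      10→1: 1 black — skip
      3 gray
        6 gray
          6→8: 8 black — skip
          6→9: 9 black — skip
        6 black
        3→9: 9 black — skip
        3→4: 4 black — skip
      3 black
      10→5: 5 is gray → back edge
First back edge: 10 → 5.

10→5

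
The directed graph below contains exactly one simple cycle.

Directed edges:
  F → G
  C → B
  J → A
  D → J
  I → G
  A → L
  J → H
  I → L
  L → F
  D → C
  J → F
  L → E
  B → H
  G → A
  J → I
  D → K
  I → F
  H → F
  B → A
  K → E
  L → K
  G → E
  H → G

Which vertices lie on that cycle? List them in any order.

A, F, G, L

DFS with gray/black marking from A:
A gray
  L gray
    E gray
    E black
    K gray
      K→E: E black — skip
    K black
    F gray
      G gray
        G→A: A is gray → back edge
Back edge closes the cycle A → L → F → G → A; its vertices are {A, F, G, L}.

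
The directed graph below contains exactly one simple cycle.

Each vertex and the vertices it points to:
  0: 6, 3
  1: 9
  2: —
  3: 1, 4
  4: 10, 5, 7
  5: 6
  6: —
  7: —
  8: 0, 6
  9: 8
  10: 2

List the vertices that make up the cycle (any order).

DFS with gray/black marking from 3:
3 gray
  1 gray
    9 gray
      8 gray
        0 gray
          6 gray
          6 black
          0→3: 3 is gray → back edge
Back edge closes the cycle 3 → 1 → 9 → 8 → 0 → 3; its vertices are {0, 1, 3, 8, 9}.

0, 1, 3, 8, 9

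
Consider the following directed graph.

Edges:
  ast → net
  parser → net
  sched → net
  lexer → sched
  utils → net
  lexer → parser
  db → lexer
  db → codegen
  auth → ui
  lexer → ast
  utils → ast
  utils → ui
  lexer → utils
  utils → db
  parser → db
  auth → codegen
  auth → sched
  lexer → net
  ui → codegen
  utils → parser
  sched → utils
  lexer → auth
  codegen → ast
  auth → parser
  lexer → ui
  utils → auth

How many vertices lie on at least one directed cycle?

A vertex is on a directed cycle iff it belongs to a strongly connected component of size ≥ 2 (or has a self-loop).
The vertices on cycles are {db, auth, lexer, sched, utils, parser} — 6 in total.

6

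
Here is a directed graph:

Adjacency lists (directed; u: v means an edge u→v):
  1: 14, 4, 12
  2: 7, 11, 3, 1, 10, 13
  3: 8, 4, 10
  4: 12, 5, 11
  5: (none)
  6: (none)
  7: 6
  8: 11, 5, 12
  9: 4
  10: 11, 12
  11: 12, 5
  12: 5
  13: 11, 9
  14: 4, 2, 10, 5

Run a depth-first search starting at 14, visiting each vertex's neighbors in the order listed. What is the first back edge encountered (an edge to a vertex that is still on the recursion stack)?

1→14

DFS from 14 (visiting each vertex's neighbors in the order listed); mark gray on enter, black on exit:
14 gray
  4 gray
    12 gray
      5 gray
      5 black
    12 black
    4→5: 5 black — skip
    11 gray
      11→12: 12 black — skip
      11→5: 5 black — skip
    11 black
  4 black
  2 gray
    7 gray
      6 gray
      6 black
    7 black
    2→11: 11 black — skip
    3 gray
      8 gray
        8→11: 11 black — skip
        8→5: 5 black — skip
        8→12: 12 black — skip
      8 black
      3→4: 4 black — skip
      10 gray
        10→11: 11 black — skip
        10→12: 12 black — skip
      10 black
    3 black
    1 gray
      1→14: 14 is gray → back edge
First back edge: 1 → 14.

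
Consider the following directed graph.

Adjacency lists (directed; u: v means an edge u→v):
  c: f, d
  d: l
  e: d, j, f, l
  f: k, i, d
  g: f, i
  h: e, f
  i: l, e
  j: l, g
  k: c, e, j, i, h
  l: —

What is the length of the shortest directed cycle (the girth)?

For each vertex v, BFS finds the shortest path from v back to v.
The shortest such closed walk is k → c → f → k, length 3.

3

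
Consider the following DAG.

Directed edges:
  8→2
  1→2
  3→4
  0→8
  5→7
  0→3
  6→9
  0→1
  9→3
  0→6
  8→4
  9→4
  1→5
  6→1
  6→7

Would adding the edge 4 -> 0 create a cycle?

Adding 4→0 creates a cycle iff 0 can already reach 4.
Path from 0: 0 → 8 → 4.
So 0 → … → 4 → 0 is a cycle.

Yes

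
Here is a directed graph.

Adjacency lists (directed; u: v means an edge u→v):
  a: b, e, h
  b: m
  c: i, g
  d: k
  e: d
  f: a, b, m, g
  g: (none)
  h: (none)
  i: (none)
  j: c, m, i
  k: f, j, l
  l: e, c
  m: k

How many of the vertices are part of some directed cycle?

9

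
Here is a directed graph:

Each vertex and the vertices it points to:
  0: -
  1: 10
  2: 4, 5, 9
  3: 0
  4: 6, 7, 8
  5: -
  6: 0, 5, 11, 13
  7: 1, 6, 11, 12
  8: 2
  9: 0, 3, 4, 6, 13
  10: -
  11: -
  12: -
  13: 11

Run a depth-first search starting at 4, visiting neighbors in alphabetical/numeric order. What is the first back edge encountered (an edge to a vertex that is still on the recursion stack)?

2->4

DFS from 4 (visiting neighbors in alphabetical/numeric order); mark gray on enter, black on exit:
4 gray
  6 gray
    0 gray
    0 black
    5 gray
    5 black
    11 gray
    11 black
    13 gray
      13→11: 11 black — skip
    13 black
  6 black
  7 gray
    1 gray
      10 gray
      10 black
    1 black
    7→6: 6 black — skip
    7→11: 11 black — skip
    12 gray
    12 black
  7 black
  8 gray
    2 gray
      2→4: 4 is gray → back edge
First back edge: 2 → 4.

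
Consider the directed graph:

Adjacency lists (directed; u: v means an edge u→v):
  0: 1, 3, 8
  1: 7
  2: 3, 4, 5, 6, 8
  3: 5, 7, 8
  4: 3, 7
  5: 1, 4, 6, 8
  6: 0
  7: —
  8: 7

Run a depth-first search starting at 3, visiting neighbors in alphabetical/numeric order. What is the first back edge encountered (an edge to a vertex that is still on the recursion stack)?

DFS from 3 (visiting neighbors in alphabetical/numeric order); mark gray on enter, black on exit:
3 gray
  5 gray
    1 gray
      7 gray
      7 black
    1 black
    4 gray
      4→3: 3 is gray → back edge
First back edge: 4 → 3.

4->3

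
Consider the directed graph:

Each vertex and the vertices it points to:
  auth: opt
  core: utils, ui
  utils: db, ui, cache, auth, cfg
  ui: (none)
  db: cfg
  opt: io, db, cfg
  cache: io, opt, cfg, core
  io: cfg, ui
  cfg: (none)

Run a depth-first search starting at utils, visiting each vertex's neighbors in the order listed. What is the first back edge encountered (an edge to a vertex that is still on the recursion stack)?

core->utils

DFS from utils (visiting each vertex's neighbors in the order listed); mark gray on enter, black on exit:
utils gray
  db gray
    cfg gray
    cfg black
  db black
  ui gray
  ui black
  cache gray
    io gray
      io→cfg: cfg black — skip
      io→ui: ui black — skip
    io black
    opt gray
      opt→io: io black — skip
      opt→db: db black — skip
      opt→cfg: cfg black — skip
    opt black
    cache→cfg: cfg black — skip
    core gray
      core→utils: utils is gray → back edge
First back edge: core → utils.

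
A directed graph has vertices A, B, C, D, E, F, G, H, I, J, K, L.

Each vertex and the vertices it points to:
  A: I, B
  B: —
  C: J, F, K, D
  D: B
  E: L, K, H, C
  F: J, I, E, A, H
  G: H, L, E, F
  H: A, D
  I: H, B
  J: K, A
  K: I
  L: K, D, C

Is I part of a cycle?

Yes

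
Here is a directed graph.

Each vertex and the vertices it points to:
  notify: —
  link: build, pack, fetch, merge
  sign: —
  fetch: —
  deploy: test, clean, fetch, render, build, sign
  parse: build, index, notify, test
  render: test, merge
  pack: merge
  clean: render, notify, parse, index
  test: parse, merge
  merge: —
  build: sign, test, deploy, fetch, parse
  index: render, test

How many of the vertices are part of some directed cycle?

7

A vertex is on a directed cycle iff it belongs to a strongly connected component of size ≥ 2 (or has a self-loop).
The vertices on cycles are {test, build, clean, index, parse, deploy, render} — 7 in total.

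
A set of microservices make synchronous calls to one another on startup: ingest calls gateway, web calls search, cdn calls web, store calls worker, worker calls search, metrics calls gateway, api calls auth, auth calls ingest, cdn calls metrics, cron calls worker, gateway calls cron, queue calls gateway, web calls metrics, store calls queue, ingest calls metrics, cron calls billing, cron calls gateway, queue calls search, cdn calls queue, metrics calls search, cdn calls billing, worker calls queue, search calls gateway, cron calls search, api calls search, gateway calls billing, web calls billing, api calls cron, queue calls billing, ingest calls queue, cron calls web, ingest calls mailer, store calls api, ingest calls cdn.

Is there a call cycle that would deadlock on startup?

Yes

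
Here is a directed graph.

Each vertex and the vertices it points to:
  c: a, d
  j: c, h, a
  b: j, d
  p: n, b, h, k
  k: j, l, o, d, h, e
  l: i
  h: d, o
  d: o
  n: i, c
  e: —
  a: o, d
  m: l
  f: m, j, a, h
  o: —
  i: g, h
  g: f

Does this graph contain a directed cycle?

Yes

DFS with white/gray/black marking, starting from f:
f gray
  m gray
    l gray
      i gray
        g gray
          g→f: f is gray → back edge
Back edge found, so a cycle exists: f → m → l → i → g → f.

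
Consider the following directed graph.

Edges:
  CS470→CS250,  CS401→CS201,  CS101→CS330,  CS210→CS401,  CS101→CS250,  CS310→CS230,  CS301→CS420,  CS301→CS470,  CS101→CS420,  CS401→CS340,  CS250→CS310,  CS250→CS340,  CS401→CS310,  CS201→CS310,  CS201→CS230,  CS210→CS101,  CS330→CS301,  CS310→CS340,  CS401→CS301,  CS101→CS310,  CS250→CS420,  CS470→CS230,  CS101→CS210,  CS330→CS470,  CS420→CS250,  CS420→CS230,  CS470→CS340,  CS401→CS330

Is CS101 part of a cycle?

Yes

CS101 is on a cycle iff CS101 can reach itself via ≥1 edge.
CS101 → CS210 → CS101 — yes.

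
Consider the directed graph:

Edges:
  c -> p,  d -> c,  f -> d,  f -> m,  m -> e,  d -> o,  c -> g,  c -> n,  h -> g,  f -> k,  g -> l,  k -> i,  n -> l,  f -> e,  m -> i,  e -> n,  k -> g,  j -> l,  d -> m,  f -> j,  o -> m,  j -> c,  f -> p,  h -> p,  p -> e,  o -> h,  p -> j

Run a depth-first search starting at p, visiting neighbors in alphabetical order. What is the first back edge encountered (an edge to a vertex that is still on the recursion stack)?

DFS from p (visiting neighbors in alphabetical order); mark gray on enter, black on exit:
p gray
  e gray
    n gray
      l gray
      l black
    n black
  e black
  j gray
    c gray
      g gray
        g→l: l black — skip
      g black
      c→n: n black — skip
      c→p: p is gray → back edge
First back edge: c → p.

c->p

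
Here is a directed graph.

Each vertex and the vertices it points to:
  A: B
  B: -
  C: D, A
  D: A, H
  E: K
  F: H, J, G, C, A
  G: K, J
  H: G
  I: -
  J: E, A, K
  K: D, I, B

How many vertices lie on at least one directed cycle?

A vertex is on a directed cycle iff it belongs to a strongly connected component of size ≥ 2 (or has a self-loop).
The vertices on cycles are {D, E, G, H, J, K} — 6 in total.

6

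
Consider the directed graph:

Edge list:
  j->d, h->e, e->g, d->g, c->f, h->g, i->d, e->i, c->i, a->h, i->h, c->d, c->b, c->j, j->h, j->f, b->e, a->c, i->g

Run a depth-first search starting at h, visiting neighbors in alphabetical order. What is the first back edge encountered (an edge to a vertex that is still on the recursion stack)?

DFS from h (visiting neighbors in alphabetical order); mark gray on enter, black on exit:
h gray
  e gray
    g gray
    g black
    i gray
      d gray
        d→g: g black — skip
      d black
      i→g: g black — skip
      i→h: h is gray → back edge
First back edge: i → h.

i->h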